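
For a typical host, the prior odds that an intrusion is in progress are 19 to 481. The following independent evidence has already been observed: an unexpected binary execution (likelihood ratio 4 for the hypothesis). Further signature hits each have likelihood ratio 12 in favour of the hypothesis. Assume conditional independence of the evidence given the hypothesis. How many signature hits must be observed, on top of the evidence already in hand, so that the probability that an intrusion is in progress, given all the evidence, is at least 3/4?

2

Prior odds = 19/481.
Bayes factor of the evidence already in hand = 4.
Odds after that evidence = (19/481) × 4 = 76/481.
Target odds = 0.75/0.25 = 3.
Need 12ⁿ ≥ 3 ÷ (76/481) = 1443/76.
12¹ = 12 falls short of 1443/76 but 12² = 144 reaches it, so n = 2.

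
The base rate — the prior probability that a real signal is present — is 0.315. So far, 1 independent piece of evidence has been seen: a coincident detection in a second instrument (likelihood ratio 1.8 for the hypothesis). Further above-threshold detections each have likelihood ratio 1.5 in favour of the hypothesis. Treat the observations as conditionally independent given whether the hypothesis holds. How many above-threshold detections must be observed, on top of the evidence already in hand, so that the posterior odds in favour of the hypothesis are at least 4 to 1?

Prior odds = 0.315/0.685 = 63/137.
Bayes factor of the evidence already in hand = 1.8.
Odds after that evidence = (63/137) × 1.8 = 567/685.
Target odds = 4.
Need 1.5ⁿ ≥ 4 ÷ (567/685) = 2740/567.
1.5³ = 3.375 falls short of 2740/567 but 1.5⁴ = 5.0625 reaches it, so n = 4.

4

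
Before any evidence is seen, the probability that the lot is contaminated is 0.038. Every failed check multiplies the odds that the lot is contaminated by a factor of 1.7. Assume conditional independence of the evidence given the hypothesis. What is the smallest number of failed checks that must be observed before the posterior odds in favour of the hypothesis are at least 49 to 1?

14

Prior odds: 0.038 ÷ 0.962 = 19/481.
Likelihood ratio per failed check = 1.7.
Target odds = 49.
Require 1.7ⁿ ≥ 49 ÷ (19/481) = 23569/19.
1.7¹³ ≈990.458 falls short of 23569/19 but 1.7¹⁴ ≈1683.78 reaches it, so n = 14.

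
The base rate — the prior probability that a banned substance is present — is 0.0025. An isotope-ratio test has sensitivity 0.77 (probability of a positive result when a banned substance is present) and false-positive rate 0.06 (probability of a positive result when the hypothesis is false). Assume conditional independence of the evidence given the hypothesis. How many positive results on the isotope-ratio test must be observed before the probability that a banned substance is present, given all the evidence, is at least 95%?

4

Prior odds = 0.0025/0.9975 = 1/399.
Likelihood ratio of a positive result = 0.77/0.06 = 77/6.
Target posterior odds = 0.95/0.05 = 19.
Require (77/6)ⁿ ≥ 19 ÷ (1/399) = 7581.
(77/6)³ = 456533/216 falls short of 7581 but (77/6)⁴ = 35153041/1296 reaches it, so n = 4.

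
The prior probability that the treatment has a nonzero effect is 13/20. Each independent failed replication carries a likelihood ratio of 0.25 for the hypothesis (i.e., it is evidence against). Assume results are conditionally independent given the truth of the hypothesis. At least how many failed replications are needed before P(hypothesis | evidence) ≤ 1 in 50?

Prior odds: 0.65 ÷ 0.35 = 13/7.
Likelihood ratio per failed replication = 0.25.
Target odds: 0.02 ÷ 0.98 = 1/49.
Need (13/7) × 0.25ⁿ ≤ 1/49, i.e. 0.25ⁿ ≤ 1/91.
0.25³ = 0.015625 is still above 1/91 but 0.25⁴ = 0.00390625 is at or below it, so n = 4.

4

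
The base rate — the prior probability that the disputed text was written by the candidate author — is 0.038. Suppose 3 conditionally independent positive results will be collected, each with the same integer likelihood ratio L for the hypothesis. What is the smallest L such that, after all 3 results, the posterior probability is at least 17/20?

6

Prior odds = 0.038/0.962 = 19/481.
Target odds = 0.85/0.15 = 17/3.
Need L³ ≥ 17/3 ÷ (19/481) = 8177/57.
5³ = 125 < 8177/57 ≤ 216 = 6³, so L = 6.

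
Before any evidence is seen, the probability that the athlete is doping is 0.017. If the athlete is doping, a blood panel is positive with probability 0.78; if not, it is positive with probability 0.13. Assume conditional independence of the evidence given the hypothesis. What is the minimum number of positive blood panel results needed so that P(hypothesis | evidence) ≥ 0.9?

4

Prior odds = 0.017/0.983 = 17/983.
Likelihood ratio of a positive = 0.78/0.13 = 6.
Target posterior odds = 0.9/0.1 = 9.
Require 6ⁿ ≥ 9 ÷ (17/983) = 8847/17.
6³ = 216 falls short of 8847/17 but 6⁴ = 1296 reaches it, so n = 4.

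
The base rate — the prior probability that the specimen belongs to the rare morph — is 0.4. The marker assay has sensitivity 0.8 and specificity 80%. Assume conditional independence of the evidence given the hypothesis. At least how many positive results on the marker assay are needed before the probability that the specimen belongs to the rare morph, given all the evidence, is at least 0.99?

4

Prior odds = 0.4/0.6 = 2/3.
False-positive rate = 1 − 0.8 = 0.2; likelihood ratio of a positive = 0.8/0.2 = 4.
Target odds: 0.99 ÷ 0.01 = 99.
Need (2/3) × 4ⁿ ≥ 99, i.e. 4ⁿ ≥ 148.5.
4³ = 64 falls short of 148.5 but 4⁴ = 256 reaches it, so n = 4.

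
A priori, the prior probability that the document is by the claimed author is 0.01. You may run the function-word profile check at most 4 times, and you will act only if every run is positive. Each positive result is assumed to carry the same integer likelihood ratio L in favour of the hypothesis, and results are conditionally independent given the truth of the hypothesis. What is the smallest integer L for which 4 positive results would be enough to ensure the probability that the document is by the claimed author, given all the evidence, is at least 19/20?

7

Prior odds = 0.01/0.99 = 1/99.
Target odds = 0.95/0.05 = 19.
Need L⁴ ≥ 19 ÷ (1/99) = 1881.
6⁴ = 1296 < 1881 ≤ 2401 = 7⁴, so L = 7.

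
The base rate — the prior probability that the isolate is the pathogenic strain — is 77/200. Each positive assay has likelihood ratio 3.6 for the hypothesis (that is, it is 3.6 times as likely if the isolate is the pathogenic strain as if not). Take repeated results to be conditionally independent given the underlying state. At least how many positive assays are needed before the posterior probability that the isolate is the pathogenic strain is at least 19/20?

Prior odds = 0.385/0.615 = 77/123.
Likelihood ratio per positive assay = 3.6.
Target odds: 0.95 ÷ 0.05 = 19.
Need (77/123) × 3.6ⁿ ≥ 19, i.e. 3.6ⁿ ≥ 2337/77.
3.6² = 12.96 falls short of 2337/77 but 3.6³ = 46.656 reaches it, so n = 3.

3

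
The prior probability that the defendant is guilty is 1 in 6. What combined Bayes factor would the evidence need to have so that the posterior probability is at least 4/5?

20

Prior odds = (1/6)/(5/6) = 0.2.
Target odds = 0.8/0.2 = 4.
Required Bayes factor = 4 ÷ 0.2 = 20.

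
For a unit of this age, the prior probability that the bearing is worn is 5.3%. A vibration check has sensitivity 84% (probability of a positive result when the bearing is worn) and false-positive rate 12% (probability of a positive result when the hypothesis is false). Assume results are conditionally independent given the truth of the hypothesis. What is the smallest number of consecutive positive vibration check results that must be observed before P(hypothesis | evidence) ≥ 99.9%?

Prior odds: 0.053 ÷ 0.947 = 53/947.
Likelihood ratio of a positive result = 0.84/0.12 = 7.
Target odds: 0.999 ÷ 0.001 = 999.
Need (53/947) × 7ⁿ ≥ 999, i.e. 7ⁿ ≥ 946053/53.
7⁵ = 16807 falls short of 946053/53 but 7⁶ = 117649 reaches it, so n = 6.

6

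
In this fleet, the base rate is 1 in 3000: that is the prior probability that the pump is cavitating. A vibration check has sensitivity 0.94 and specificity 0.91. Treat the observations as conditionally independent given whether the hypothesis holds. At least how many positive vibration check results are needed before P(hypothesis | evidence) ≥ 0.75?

Prior odds: (1/3000) ÷ (2999/3000) = 1/2999.
False-positive rate = 1 − 0.91 = 0.09; likelihood ratio of a positive = 0.94/0.09 = 94/9.
Target odds: 0.75 ÷ 0.25 = 3.
Need (1/2999) × (94/9)ⁿ ≥ 3, i.e. (94/9)ⁿ ≥ 8997.
(94/9)³ = 830584/729 falls short of 8997 but (94/9)⁴ = 78074896/6561 reaches it, so n = 4.

4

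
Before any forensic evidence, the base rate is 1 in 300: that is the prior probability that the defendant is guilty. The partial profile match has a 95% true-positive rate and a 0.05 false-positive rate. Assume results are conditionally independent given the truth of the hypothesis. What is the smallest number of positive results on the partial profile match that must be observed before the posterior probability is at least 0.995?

4

Prior odds: (1/300) ÷ (299/300) = 1/299.
Likelihood ratio of a positive result = 0.95/0.05 = 19.
Target odds: 0.995 ÷ 0.005 = 199.
Need (1/299) × 19ⁿ ≥ 199, i.e. 19ⁿ ≥ 59501.
19³ = 6859 falls short of 59501 but 19⁴ = 130321 reaches it, so n = 4.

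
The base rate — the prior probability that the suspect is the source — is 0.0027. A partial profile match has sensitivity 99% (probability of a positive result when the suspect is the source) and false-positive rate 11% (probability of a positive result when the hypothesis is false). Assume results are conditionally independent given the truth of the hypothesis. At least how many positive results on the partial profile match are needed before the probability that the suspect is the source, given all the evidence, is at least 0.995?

Prior odds = 0.0027/0.9973 = 27/9973.
Likelihood ratio of a positive result = 0.99/0.11 = 9.
Target odds: 0.995 ÷ 0.005 = 199.
Need (27/9973) × 9ⁿ ≥ 199, i.e. 9ⁿ ≥ 1984627/27.
9⁵ = 59049 falls short of 1984627/27 but 9⁶ = 531441 reaches it, so n = 6.

6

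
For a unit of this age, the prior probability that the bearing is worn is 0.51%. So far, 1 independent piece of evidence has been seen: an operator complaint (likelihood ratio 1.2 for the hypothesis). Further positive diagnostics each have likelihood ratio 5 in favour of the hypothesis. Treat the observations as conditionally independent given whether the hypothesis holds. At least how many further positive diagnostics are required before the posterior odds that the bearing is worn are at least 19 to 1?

Prior odds = 0.0051/0.9949 = 51/9949.
Bayes factor of the evidence already in hand = 1.2.
Odds after that evidence = (51/9949) × 1.2 = 306/49745.
Target odds = 19.
Need 5ⁿ ≥ 19 ÷ (306/49745) = 945155/306.
5⁴ = 625 falls short of 945155/306 but 5⁵ = 3125 reaches it, so n = 5.

5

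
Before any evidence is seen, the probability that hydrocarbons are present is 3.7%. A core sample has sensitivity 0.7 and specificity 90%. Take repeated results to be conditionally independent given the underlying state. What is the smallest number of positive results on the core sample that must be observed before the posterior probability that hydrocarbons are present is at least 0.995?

5

Prior odds = 0.037/0.963 = 37/963.
False-positive rate = 1 − 0.9 = 0.1; likelihood ratio of a positive = 0.7/0.1 = 7.
Target odds: 0.995 ÷ 0.005 = 199.
Require 7ⁿ ≥ 199 ÷ (37/963) = 191637/37.
7⁴ = 2401 falls short of 191637/37 but 7⁵ = 16807 reaches it, so n = 5.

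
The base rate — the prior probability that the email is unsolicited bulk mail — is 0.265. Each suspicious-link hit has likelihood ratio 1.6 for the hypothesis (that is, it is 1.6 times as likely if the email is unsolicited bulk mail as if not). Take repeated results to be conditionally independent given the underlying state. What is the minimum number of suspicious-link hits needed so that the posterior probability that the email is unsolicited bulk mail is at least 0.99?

12

Prior odds = 0.265/0.735 = 53/147.
Likelihood ratio per suspicious-link hit = 1.6.
Target odds: 0.99 ÷ 0.01 = 99.
Require 1.6ⁿ ≥ 99 ÷ (53/147) = 14553/53.
1.6¹¹ ≈175.922 falls short of 14553/53 but 1.6¹² ≈281.475 reaches it, so n = 12.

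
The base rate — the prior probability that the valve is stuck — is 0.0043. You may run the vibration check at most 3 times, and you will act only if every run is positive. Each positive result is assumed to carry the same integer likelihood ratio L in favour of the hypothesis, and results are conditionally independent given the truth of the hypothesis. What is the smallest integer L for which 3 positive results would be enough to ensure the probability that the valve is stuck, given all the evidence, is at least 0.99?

29

Prior odds = 0.0043/0.9957 = 43/9957.
Target odds = 0.99/0.01 = 99.
Need L³ ≥ 99 ÷ (43/9957) = 985743/43.
28³ = 21952 < 985743/43 ≤ 24389 = 29³, so L = 29.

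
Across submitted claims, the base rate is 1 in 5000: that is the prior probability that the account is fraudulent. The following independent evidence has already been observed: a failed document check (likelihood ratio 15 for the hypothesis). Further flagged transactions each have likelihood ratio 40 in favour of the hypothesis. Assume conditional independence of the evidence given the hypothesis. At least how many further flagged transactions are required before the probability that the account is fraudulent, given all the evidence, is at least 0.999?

Prior odds = 0.0002/0.9998 = 1/4999.
Bayes factor of the evidence already in hand = 15.
Odds after that evidence = (1/4999) × 15 = 15/4999.
Target odds = 0.999/0.001 = 999.
Need 40ⁿ ≥ 999 ÷ (15/4999) = 332933.4.
40³ = 64000 falls short of 332933.4 but 40⁴ = 2560000 reaches it, so n = 4.

4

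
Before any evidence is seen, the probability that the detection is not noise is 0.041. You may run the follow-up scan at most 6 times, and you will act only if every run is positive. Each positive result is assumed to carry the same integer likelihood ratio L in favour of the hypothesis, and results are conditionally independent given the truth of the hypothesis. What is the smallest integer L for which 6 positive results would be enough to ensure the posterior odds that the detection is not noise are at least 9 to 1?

Prior odds = 0.041/0.959 = 41/959.
Target odds = 9.
Need L⁶ ≥ 9 ÷ (41/959) = 8631/41.
2⁶ = 64 < 8631/41 ≤ 729 = 3⁶, so L = 3.

3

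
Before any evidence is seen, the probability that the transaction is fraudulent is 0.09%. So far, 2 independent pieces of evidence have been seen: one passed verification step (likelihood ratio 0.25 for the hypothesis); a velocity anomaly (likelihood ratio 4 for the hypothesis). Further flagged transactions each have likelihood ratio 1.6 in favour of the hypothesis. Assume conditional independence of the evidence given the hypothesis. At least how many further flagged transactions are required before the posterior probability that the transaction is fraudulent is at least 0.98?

24

Prior odds = 0.0009/0.9991 = 9/9991.
Combined Bayes factor of the evidence already in hand = 0.25 × 4 = 1.
Odds after that evidence = (9/9991) × 1 = 9/9991.
Target odds = 0.98/0.02 = 49.
Need 1.6ⁿ ≥ 49 ÷ (9/9991) = 489559/9.
1.6²³ ≈49517.6 falls short of 489559/9 but 1.6²⁴ ≈79228.2 reaches it, so n = 24.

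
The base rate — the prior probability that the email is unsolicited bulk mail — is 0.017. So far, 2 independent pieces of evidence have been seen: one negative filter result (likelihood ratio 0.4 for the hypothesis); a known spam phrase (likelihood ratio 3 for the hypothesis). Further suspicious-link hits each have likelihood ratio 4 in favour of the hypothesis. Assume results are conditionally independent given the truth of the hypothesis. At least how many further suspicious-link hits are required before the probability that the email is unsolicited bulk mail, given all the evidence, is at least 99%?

7

Prior odds = 0.017/0.983 = 17/983.
Combined Bayes factor of the evidence already in hand = 0.4 × 3 = 1.2.
Odds after that evidence = (17/983) × 1.2 = 102/4915.
Target odds = 0.99/0.01 = 99.
Need 4ⁿ ≥ 99 ÷ (102/4915) = 162195/34.
4⁶ = 4096 falls short of 162195/34 but 4⁷ = 16384 reaches it, so n = 7.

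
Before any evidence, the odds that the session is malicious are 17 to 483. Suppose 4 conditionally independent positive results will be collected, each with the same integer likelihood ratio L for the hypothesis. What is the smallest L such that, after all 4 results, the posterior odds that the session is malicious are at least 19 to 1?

Prior odds = 17/483.
Target odds = 19.
Need L⁴ ≥ 19 ÷ (17/483) = 9177/17.
4⁴ = 256 < 9177/17 ≤ 625 = 5⁴, so L = 5.

5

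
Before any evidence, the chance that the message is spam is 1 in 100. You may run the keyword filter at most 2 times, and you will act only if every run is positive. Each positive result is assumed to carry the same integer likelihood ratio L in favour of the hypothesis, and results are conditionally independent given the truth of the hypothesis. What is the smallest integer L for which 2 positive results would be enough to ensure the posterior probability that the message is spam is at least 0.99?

99

Prior odds = 0.01/0.99 = 1/99.
Target odds = 0.99/0.01 = 99.
Need L² ≥ 99 ÷ (1/99) = 9801.
98² = 9604 < 9801 ≤ 9801 = 99², so L = 99.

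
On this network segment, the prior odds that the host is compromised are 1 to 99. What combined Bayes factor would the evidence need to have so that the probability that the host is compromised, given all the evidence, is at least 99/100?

Prior odds = 1/99.
Target odds = 0.99/0.01 = 99.
Required Bayes factor = 99 ÷ (1/99) = 9801.

9801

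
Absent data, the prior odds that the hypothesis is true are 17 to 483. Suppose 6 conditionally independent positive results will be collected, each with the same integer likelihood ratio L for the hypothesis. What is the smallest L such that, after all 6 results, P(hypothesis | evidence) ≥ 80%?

3

Prior odds = 17/483.
Target odds = 0.8/0.2 = 4.
Need L⁶ ≥ 4 ÷ (17/483) = 1932/17.
2⁶ = 64 < 1932/17 ≤ 729 = 3⁶, so L = 3.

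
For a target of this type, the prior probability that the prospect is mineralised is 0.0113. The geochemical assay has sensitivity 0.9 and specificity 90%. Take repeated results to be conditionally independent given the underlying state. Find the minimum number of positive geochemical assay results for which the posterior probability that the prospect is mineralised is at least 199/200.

5

Prior odds: 0.0113 ÷ 0.9887 = 113/9887.
False-positive rate = 1 − 0.9 = 0.1; likelihood ratio of a positive = 0.9/0.1 = 9.
Target odds: 0.995 ÷ 0.005 = 199.
Need (113/9887) × 9ⁿ ≥ 199, i.e. 9ⁿ ≥ 1967513/113.
9⁴ = 6561 falls short of 1967513/113 but 9⁵ = 59049 reaches it, so n = 5.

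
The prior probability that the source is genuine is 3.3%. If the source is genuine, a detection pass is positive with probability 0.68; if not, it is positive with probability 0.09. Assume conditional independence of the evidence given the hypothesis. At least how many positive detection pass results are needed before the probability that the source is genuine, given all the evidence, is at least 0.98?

4

Prior odds: 0.033 ÷ 0.967 = 33/967.
Likelihood ratio of a positive = 0.68/0.09 = 68/9.
Target odds: 0.98 ÷ 0.02 = 49.
Need (33/967) × (68/9)ⁿ ≥ 49, i.e. (68/9)ⁿ ≥ 47383/33.
(68/9)³ = 314432/729 falls short of 47383/33 but (68/9)⁴ = 21381376/6561 reaches it, so n = 4.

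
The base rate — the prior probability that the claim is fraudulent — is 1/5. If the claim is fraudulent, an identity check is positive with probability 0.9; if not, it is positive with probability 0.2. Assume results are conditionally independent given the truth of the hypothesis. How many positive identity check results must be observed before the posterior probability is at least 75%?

Prior odds = 0.2/0.8 = 0.25.
Likelihood ratio of a positive = 0.9/0.2 = 4.5.
Target odds: 0.75 ÷ 0.25 = 3.
Need 0.25 × 4.5ⁿ ≥ 3, i.e. 4.5ⁿ ≥ 12.
4.5¹ = 4.5 falls short of 12 but 4.5² = 20.25 reaches it, so n = 2.

2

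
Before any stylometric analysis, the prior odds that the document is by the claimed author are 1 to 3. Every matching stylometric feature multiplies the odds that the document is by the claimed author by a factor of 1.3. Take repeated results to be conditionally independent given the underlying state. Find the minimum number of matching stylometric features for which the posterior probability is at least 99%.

Prior odds = 1/3.
Likelihood ratio per matching stylometric feature = 1.3.
Target odds: 0.99 ÷ 0.01 = 99.
Need (1/3) × 1.3ⁿ ≥ 99, i.e. 1.3ⁿ ≥ 297.
1.3²¹ ≈247.065 falls short of 297 but 1.3²² ≈321.184 reaches it, so n = 22.

22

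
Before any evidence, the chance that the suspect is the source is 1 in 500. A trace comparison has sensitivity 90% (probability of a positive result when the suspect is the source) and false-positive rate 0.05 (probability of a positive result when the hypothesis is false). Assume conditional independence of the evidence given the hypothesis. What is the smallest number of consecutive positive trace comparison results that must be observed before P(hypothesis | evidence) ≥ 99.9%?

Prior odds: 0.002 ÷ 0.998 = 1/499.
Likelihood ratio of a positive result = 0.9/0.05 = 18.
Target odds: 0.999 ÷ 0.001 = 999.
Require 18ⁿ ≥ 999 ÷ (1/499) = 498501.
18⁴ = 104976 falls short of 498501 but 18⁵ = 1889568 reaches it, so n = 5.

5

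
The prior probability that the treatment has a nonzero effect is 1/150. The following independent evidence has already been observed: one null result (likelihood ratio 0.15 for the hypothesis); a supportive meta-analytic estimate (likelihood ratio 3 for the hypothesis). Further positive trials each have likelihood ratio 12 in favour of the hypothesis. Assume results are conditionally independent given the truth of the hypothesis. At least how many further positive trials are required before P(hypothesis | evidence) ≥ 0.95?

4

Prior odds = (1/150)/(149/150) = 1/149.
Combined Bayes factor of the evidence already in hand = 0.15 × 3 = 0.45.
Odds after that evidence = (1/149) × 0.45 = 9/2980.
Target odds = 0.95/0.05 = 19.
Need 12ⁿ ≥ 19 ÷ (9/2980) = 56620/9.
12³ = 1728 falls short of 56620/9 but 12⁴ = 20736 reaches it, so n = 4.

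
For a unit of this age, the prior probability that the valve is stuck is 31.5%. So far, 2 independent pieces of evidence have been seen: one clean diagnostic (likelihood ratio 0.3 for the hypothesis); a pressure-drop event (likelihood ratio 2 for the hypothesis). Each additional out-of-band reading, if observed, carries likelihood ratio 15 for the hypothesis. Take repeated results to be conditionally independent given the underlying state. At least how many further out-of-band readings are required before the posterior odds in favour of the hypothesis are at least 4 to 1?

1

Prior odds = 0.315/0.685 = 63/137.
Combined Bayes factor of the evidence already in hand = 0.3 × 2 = 0.6.
Odds after that evidence = (63/137) × 0.6 = 189/685.
Target odds = 4.
Need 15ⁿ ≥ 4 ÷ (189/685) = 2740/189.
15¹ = 15, which meets the required 2740/189; so n = 1.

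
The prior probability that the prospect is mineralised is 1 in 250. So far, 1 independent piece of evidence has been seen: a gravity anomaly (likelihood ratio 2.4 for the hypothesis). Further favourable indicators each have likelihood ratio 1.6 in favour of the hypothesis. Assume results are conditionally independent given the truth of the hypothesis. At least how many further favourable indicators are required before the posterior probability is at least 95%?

17

Prior odds = 0.004/0.996 = 1/249.
Bayes factor of the evidence already in hand = 2.4.
Odds after that evidence = (1/249) × 2.4 = 4/415.
Target odds = 0.95/0.05 = 19.
Need 1.6ⁿ ≥ 19 ÷ (4/415) = 1971.25.
1.6¹⁶ ≈1844.67 falls short of 1971.25 but 1.6¹⁷ ≈2951.48 reaches it, so n = 17.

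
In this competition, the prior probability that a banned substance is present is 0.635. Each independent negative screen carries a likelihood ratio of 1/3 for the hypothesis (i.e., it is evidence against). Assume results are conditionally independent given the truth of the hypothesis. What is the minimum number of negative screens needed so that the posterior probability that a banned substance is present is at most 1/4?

2

Prior odds = 0.635/0.365 = 127/73.
Likelihood ratio per negative screen = 1/3.
Target posterior odds = 0.25/0.75 = 1/3.
Require (1/3)ⁿ ≤ 1/3 ÷ (127/73) = 73/381.
(1/3)¹ = 1/3 is still above 73/381 but (1/3)² = 1/9 is at or below it, so n = 2.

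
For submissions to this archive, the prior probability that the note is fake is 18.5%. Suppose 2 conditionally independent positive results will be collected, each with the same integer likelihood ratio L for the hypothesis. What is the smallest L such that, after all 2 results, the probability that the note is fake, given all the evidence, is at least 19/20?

Prior odds = 0.185/0.815 = 37/163.
Target odds = 0.95/0.05 = 19.
Need L² ≥ 19 ÷ (37/163) = 3097/37.
9² = 81 < 3097/37 ≤ 100 = 10², so L = 10.

10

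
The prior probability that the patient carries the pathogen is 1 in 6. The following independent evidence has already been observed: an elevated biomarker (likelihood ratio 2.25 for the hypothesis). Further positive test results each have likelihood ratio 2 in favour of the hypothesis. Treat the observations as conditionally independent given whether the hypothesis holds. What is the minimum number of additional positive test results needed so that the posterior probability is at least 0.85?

4

Prior odds = (1/6)/(5/6) = 0.2.
Bayes factor of the evidence already in hand = 2.25.
Odds after that evidence = 0.2 × 2.25 = 0.45.
Target odds = 0.85/0.15 = 17/3.
Need 2ⁿ ≥ 17/3 ÷ 0.45 = 340/27.
2³ = 8 falls short of 340/27 but 2⁴ = 16 reaches it, so n = 4.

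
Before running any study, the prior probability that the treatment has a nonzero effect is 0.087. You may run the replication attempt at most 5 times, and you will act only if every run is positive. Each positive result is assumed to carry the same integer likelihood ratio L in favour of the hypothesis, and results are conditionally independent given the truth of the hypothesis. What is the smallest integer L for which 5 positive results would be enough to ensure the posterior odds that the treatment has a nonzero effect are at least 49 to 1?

Prior odds = 0.087/0.913 = 87/913.
Target odds = 49.
Need L⁵ ≥ 49 ÷ (87/913) = 44737/87.
3⁵ = 243 < 44737/87 ≤ 1024 = 4⁵, so L = 4.

4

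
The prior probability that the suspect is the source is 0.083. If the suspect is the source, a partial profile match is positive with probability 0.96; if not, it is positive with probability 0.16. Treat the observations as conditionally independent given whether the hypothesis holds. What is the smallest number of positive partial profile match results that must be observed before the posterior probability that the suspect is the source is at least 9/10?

3

Prior odds = 0.083/0.917 = 83/917.
Likelihood ratio of a positive = 0.96/0.16 = 6.
Target odds: 0.9 ÷ 0.1 = 9.
Need (83/917) × 6ⁿ ≥ 9, i.e. 6ⁿ ≥ 8253/83.
6² = 36 falls short of 8253/83 but 6³ = 216 reaches it, so n = 3.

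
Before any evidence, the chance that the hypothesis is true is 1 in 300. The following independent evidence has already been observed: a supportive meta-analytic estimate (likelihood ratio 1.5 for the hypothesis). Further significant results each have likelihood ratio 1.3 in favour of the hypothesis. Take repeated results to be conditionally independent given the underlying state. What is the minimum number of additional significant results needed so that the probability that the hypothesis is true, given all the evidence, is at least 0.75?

Prior odds = (1/300)/(299/300) = 1/299.
Bayes factor of the evidence already in hand = 1.5.
Odds after that evidence = (1/299) × 1.5 = 3/598.
Target odds = 0.75/0.25 = 3.
Need 1.3ⁿ ≥ 3 ÷ (3/598) = 598.
1.3²⁴ ≈542.801 falls short of 598 but 1.3²⁵ ≈705.641 reaches it, so n = 25.

25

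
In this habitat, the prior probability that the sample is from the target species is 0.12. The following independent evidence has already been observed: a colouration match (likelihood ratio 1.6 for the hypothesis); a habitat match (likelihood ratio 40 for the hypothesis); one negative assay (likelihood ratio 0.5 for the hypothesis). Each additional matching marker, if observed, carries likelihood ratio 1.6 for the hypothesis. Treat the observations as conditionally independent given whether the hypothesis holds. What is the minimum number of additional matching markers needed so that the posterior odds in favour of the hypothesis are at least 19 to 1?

4

Prior odds = 0.12/0.88 = 3/22.
Combined Bayes factor of the evidence already in hand = 1.6 × 40 × 0.5 = 32.
Odds after that evidence = (3/22) × 32 = 48/11.
Target odds = 19.
Need 1.6ⁿ ≥ 19 ÷ (48/11) = 209/48.
1.6³ = 4.096 falls short of 209/48 but 1.6⁴ = 6.5536 reaches it, so n = 4.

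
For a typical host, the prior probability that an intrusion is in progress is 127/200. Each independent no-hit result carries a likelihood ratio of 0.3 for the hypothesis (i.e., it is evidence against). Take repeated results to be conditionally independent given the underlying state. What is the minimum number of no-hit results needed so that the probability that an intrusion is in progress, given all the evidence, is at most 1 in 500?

6

Prior odds: 0.635 ÷ 0.365 = 127/73.
Likelihood ratio per no-hit result = 0.3.
Target odds: 0.002 ÷ 0.998 = 1/499.
Require 0.3ⁿ ≤ 1/499 ÷ (127/73) = 73/63373.
0.3⁵ = 243/100000 is still above 73/63373 but 0.3⁶ = 729/1000000 is at or below it, so n = 6.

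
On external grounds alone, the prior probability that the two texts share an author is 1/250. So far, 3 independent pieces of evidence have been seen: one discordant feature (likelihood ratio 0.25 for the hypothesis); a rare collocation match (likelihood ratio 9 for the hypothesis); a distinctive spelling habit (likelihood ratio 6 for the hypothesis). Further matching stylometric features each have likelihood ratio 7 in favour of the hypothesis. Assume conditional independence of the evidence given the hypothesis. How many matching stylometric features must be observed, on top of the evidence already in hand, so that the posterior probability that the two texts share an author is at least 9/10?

Prior odds = 0.004/0.996 = 1/249.
Combined Bayes factor of the evidence already in hand = 0.25 × 9 × 6 = 13.5.
Odds after that evidence = (1/249) × 13.5 = 9/166.
Target odds = 0.9/0.1 = 9.
Need 7ⁿ ≥ 9 ÷ (9/166) = 166.
7² = 49 falls short of 166 but 7³ = 343 reaches it, so n = 3.

3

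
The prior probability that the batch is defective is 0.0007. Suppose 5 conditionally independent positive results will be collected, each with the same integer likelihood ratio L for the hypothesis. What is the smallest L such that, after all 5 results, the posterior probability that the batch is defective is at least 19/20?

Prior odds = 0.0007/0.9993 = 7/9993.
Target odds = 0.95/0.05 = 19.
Need L⁵ ≥ 19 ÷ (7/9993) = 189867/7.
7⁵ = 16807 < 189867/7 ≤ 32768 = 8⁵, so L = 8.

8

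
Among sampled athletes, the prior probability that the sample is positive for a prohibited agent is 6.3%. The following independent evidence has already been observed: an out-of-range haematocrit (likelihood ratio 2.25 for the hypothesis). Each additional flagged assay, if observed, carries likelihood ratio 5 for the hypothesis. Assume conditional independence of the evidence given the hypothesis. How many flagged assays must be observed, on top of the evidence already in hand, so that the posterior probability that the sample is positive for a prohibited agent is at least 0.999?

6

Prior odds = 0.063/0.937 = 63/937.
Bayes factor of the evidence already in hand = 2.25.
Odds after that evidence = (63/937) × 2.25 = 567/3748.
Target odds = 0.999/0.001 = 999.
Need 5ⁿ ≥ 999 ÷ (567/3748) = 138676/21.
5⁵ = 3125 falls short of 138676/21 but 5⁶ = 15625 reaches it, so n = 6.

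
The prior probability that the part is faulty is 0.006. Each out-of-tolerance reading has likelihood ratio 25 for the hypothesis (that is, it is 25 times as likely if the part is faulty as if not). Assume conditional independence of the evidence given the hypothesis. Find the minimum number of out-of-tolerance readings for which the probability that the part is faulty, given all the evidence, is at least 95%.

3

Prior odds: 0.006 ÷ 0.994 = 3/497.
Likelihood ratio per out-of-tolerance reading = 25.
Target posterior odds = 0.95/0.05 = 19.
Require 25ⁿ ≥ 19 ÷ (3/497) = 9443/3.
25² = 625 falls short of 9443/3 but 25³ = 15625 reaches it, so n = 3.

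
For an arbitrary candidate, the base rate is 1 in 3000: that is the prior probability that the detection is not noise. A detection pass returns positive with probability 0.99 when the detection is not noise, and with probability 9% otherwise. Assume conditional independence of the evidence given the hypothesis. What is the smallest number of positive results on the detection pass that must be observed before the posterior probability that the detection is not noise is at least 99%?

Prior odds = (1/3000)/(2999/3000) = 1/2999.
Likelihood ratio of a positive result = 0.99/0.09 = 11.
Target odds: 0.99 ÷ 0.01 = 99.
Require 11ⁿ ≥ 99 ÷ (1/2999) = 296901.
11⁵ = 161051 falls short of 296901 but 11⁶ = 1771561 reaches it, so n = 6.

6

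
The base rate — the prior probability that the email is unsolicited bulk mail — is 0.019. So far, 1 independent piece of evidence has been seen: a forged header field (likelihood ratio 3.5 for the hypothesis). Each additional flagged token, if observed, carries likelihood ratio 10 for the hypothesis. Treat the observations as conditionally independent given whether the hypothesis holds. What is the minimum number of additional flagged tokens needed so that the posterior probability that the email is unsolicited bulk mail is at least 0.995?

4

Prior odds = 0.019/0.981 = 19/981.
Bayes factor of the evidence already in hand = 3.5.
Odds after that evidence = (19/981) × 3.5 = 133/1962.
Target odds = 0.995/0.005 = 199.
Need 10ⁿ ≥ 199 ÷ (133/1962) = 390438/133.
10³ = 1000 falls short of 390438/133 but 10⁴ = 10000 reaches it, so n = 4.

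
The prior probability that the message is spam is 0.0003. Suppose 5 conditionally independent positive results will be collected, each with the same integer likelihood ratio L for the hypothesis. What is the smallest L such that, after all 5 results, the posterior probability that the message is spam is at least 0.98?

12

Prior odds = 0.0003/0.9997 = 3/9997.
Target odds = 0.98/0.02 = 49.
Need L⁵ ≥ 49 ÷ (3/9997) = 489853/3.
11⁵ = 161051 < 489853/3 ≤ 248832 = 12⁵, so L = 12.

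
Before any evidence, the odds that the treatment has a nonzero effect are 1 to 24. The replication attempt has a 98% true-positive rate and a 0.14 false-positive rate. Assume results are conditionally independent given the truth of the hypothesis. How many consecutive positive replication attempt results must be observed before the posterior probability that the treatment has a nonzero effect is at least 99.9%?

Prior odds = 1/24.
Likelihood ratio of a positive result = 0.98/0.14 = 7.
Target posterior odds = 0.999/0.001 = 999.
Need (1/24) × 7ⁿ ≥ 999, i.e. 7ⁿ ≥ 23976.
7⁵ = 16807 falls short of 23976 but 7⁶ = 117649 reaches it, so n = 6.

6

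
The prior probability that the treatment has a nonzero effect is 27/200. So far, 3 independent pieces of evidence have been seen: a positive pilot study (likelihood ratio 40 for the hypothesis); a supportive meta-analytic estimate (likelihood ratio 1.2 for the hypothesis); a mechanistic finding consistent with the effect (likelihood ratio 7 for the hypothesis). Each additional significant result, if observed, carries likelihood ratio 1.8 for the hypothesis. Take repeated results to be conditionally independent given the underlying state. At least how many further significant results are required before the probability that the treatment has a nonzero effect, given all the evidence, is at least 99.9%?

6

Prior odds = 0.135/0.865 = 27/173.
Combined Bayes factor of the evidence already in hand = 40 × 1.2 × 7 = 336.
Odds after that evidence = (27/173) × 336 = 9072/173.
Target odds = 0.999/0.001 = 999.
Need 1.8ⁿ ≥ 999 ÷ (9072/173) = 6401/336.
1.8⁵ = 18.89568 falls short of 6401/336 but 1.8⁶ = 531441/15625 reaches it, so n = 6.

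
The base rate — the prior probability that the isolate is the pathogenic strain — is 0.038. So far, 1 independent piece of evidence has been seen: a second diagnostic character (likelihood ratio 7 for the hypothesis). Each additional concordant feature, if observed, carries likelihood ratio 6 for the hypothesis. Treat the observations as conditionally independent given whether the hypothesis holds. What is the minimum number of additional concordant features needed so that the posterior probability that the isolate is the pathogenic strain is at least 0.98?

Prior odds = 0.038/0.962 = 19/481.
Bayes factor of the evidence already in hand = 7.
Odds after that evidence = (19/481) × 7 = 133/481.
Target odds = 0.98/0.02 = 49.
Need 6ⁿ ≥ 49 ÷ (133/481) = 3367/19.
6² = 36 falls short of 3367/19 but 6³ = 216 reaches it, so n = 3.

3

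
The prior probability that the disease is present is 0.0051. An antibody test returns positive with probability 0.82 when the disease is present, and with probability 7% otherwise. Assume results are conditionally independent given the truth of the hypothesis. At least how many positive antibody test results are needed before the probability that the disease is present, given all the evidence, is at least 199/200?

Prior odds = 0.0051/0.9949 = 51/9949.
Likelihood ratio of a positive result = 0.82/0.07 = 82/7.
Target posterior odds = 0.995/0.005 = 199.
Require (82/7)ⁿ ≥ 199 ÷ (51/9949) = 1979851/51.
(82/7)⁴ = 45212176/2401 falls short of 1979851/51 but (82/7)⁵ ≈220587 reaches it, so n = 5.

5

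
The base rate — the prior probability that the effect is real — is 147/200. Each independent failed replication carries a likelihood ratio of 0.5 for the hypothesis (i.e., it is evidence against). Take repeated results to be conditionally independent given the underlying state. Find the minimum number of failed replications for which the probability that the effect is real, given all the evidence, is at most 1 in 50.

8

Prior odds = 0.735/0.265 = 147/53.
Likelihood ratio per failed replication = 0.5.
Target odds: 0.02 ÷ 0.98 = 1/49.
Need (147/53) × 0.5ⁿ ≤ 1/49, i.e. 0.5ⁿ ≤ 53/7203.
0.5⁷ = 0.0078125 is still above 53/7203 but 0.5⁸ = 0.00390625 is at or below it, so n = 8.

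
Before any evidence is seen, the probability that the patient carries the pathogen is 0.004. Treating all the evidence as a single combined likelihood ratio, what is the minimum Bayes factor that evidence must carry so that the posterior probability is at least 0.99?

Prior odds = 0.004/0.996 = 1/249.
Target odds = 0.99/0.01 = 99.
Required Bayes factor = 99 ÷ (1/249) = 24651.

24651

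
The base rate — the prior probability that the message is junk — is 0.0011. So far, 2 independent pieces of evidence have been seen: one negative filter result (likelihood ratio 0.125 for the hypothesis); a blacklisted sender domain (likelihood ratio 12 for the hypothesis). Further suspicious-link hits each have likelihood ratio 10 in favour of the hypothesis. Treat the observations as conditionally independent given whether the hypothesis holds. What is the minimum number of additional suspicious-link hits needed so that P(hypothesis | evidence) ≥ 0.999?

6

Prior odds = 0.0011/0.9989 = 11/9989.
Combined Bayes factor of the evidence already in hand = 0.125 × 12 = 1.5.
Odds after that evidence = (11/9989) × 1.5 = 33/19978.
Target odds = 0.999/0.001 = 999.
Need 10ⁿ ≥ 999 ÷ (33/19978) = 6652674/11.
10⁵ = 100000 falls short of 6652674/11 but 10⁶ = 1000000 reaches it, so n = 6.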